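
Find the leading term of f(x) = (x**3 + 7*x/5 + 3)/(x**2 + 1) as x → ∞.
x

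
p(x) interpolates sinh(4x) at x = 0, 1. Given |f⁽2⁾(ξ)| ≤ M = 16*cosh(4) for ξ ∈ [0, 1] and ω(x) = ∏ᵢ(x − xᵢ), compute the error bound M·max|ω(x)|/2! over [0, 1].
2*cosh(4)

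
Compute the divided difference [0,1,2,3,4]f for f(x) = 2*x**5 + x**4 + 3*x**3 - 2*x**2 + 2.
21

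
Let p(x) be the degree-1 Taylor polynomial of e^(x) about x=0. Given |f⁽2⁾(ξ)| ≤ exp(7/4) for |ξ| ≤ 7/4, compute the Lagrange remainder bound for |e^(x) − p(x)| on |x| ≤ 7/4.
49*exp(7/4)/32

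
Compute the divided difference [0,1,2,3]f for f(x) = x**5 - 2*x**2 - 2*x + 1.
25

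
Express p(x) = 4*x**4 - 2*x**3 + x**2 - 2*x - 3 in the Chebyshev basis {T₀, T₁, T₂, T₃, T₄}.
-T₀ + (-7/2)T₁ + (5/2)T₂ + (-1/2)T₃ + (1/2)T₄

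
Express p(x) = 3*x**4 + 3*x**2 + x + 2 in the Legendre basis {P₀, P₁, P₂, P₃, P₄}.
(18/5)P₀ + P₁ + (26/7)P₂ + (24/35)P₄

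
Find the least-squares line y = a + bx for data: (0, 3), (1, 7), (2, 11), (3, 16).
a = 14/5, b = 43/10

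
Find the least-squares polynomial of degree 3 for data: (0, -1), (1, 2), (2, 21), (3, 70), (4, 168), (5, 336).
-53/42 + (851/252)x + (-7/3)x² + (109/36)x³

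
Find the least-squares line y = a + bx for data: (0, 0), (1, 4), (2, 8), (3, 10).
a = 2/5, b = 17/5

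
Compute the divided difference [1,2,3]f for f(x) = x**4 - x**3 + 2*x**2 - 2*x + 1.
21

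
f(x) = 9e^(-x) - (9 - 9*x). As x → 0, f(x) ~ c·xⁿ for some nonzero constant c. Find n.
2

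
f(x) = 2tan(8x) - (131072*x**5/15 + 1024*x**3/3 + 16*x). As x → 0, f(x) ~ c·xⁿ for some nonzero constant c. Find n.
7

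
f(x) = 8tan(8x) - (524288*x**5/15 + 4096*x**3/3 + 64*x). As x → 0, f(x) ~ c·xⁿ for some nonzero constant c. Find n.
7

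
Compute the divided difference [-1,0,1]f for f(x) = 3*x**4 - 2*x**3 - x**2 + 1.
2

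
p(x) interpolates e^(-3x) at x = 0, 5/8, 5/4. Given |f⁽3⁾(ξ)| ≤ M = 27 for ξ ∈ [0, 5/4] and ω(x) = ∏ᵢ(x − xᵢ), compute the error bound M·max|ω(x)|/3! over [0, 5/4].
125*sqrt(3)/512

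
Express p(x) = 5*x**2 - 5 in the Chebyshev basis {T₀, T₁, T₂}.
(-5/2)T₀ + (5/2)T₂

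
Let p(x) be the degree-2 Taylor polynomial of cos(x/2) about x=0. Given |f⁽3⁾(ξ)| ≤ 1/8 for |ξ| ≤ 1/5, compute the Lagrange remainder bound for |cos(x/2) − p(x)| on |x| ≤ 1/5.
1/6000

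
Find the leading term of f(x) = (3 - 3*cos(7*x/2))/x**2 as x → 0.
147/8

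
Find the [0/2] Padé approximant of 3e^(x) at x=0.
3/(x**2/2 - x + 1)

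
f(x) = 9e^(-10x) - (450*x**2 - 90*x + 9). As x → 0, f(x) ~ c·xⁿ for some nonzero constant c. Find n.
3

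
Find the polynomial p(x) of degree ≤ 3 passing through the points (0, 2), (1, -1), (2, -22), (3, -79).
2 - 3*x**3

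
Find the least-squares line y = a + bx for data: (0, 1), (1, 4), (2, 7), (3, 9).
a = 6/5, b = 27/10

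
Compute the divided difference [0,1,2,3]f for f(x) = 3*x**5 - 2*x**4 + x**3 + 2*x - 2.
64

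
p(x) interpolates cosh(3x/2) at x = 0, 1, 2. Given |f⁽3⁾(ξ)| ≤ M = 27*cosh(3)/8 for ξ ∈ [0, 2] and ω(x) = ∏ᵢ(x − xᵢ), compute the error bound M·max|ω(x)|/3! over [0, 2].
sqrt(3)*cosh(3)/8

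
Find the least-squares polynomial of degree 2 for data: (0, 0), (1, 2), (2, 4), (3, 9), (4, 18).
3/7 + (-39/70)x + (17/14)x²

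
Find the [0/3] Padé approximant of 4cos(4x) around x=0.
4/(8*x**2 + 1)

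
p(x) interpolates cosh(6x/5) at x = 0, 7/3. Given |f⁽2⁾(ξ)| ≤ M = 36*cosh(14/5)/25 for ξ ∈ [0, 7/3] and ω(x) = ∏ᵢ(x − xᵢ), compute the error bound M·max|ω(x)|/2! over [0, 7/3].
49*cosh(14/5)/50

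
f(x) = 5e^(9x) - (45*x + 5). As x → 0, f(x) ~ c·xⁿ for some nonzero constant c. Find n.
2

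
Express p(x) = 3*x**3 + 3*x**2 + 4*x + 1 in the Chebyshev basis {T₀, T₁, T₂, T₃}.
(5/2)T₀ + (25/4)T₁ + (3/2)T₂ + (3/4)T₃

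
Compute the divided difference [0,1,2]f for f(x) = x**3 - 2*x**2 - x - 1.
1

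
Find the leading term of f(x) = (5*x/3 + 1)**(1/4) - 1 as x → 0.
5*x/12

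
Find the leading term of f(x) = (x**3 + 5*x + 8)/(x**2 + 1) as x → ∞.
x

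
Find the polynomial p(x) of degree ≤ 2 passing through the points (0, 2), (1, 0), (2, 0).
x**2 - 3*x + 2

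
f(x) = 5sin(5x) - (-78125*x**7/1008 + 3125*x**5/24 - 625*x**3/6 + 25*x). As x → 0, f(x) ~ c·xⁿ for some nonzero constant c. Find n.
9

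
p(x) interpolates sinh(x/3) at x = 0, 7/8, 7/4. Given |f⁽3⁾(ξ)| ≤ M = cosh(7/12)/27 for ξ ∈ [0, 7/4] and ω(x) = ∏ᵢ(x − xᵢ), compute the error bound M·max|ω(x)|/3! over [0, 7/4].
343*sqrt(3)*cosh(7/12)/373248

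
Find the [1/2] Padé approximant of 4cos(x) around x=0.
4/(x**2/2 + 1)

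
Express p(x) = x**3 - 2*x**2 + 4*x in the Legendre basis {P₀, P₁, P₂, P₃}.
(-2/3)P₀ + (23/5)P₁ + (-4/3)P₂ + (2/5)P₃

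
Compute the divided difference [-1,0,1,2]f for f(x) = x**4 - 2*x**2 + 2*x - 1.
2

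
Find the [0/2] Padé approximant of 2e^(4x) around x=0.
2/(8*x**2 - 4*x + 1)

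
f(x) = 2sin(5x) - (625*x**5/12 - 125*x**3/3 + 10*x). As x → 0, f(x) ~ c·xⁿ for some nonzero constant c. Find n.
7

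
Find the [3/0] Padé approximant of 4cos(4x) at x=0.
4 - 32*x**2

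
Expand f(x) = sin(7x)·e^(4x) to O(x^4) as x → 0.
7*x + 28*x**2 - 7*x**3/6 + O(x**4)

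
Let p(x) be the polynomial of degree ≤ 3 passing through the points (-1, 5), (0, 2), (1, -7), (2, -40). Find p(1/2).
-5/8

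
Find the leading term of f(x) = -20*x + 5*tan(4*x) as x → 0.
320*x**3/3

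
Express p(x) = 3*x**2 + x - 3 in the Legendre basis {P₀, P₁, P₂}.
(-2)P₀ + P₁ + (2)P₂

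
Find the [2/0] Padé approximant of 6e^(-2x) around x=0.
12*x**2 - 12*x + 6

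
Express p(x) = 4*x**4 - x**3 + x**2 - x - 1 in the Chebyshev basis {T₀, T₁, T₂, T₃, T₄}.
T₀ + (-7/4)T₁ + (5/2)T₂ + (-1/4)T₃ + (1/2)T₄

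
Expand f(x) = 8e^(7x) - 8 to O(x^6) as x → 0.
56*x + 196*x**2 + 1372*x**3/3 + 2401*x**4/3 + 16807*x**5/15 + O(x**6)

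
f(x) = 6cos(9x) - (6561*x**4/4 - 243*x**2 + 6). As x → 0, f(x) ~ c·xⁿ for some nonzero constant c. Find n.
6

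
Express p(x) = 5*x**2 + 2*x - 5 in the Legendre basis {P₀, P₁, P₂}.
(-10/3)P₀ + (2)P₁ + (10/3)P₂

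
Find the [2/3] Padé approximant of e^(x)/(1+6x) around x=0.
(673*x**2/7940 + 998*x/1985 + 1)/(11717*x**3/23820 - 23037*x**2/7940 + 10923*x/1985 + 1)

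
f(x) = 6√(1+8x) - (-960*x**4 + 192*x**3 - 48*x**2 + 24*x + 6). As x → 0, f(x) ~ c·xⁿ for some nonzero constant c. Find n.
5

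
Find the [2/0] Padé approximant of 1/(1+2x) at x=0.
4*x**2 - 2*x + 1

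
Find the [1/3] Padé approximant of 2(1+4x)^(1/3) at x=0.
(20*x/3 + 2)/(64*x**3/81 - 8*x**2/9 + 2*x + 1)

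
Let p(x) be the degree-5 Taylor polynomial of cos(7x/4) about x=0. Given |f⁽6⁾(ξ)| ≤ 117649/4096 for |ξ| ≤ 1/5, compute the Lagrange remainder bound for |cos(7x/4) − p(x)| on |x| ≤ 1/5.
117649/46080000000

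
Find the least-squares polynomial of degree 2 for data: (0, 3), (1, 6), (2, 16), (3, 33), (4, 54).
96/35 + (43/70)x + (43/14)x²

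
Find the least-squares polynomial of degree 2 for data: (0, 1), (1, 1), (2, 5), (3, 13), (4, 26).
38/35 + (-83/35)x + (15/7)x²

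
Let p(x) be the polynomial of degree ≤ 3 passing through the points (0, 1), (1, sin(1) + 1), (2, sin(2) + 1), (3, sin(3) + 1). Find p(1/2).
-5*sin(2)/16 + sin(3)/16 + 15*sin(1)/16 + 1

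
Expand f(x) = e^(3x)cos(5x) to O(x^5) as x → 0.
1 + 3*x - 8*x**2 - 33*x**3 - 161*x**4/6 + O(x**5)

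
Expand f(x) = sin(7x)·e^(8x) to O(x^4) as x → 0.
7*x + 56*x**2 + 1001*x**3/6 + O(x**4)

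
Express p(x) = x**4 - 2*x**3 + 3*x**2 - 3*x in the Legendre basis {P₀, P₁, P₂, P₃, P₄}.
(6/5)P₀ + (-21/5)P₁ + (18/7)P₂ + (-4/5)P₃ + (8/35)P₄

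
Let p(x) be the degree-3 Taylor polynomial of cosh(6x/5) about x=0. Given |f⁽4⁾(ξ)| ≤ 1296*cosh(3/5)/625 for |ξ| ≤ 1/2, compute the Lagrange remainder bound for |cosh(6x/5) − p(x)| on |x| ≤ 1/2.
27*cosh(3/5)/5000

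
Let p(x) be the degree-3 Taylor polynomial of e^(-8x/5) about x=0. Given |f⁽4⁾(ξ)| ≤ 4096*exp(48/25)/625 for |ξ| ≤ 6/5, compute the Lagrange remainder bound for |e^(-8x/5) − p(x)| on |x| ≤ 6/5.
221184*exp(48/25)/390625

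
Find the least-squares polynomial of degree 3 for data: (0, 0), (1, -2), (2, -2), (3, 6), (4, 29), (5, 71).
1/18 + (-1045/756)x + (-451/252)x² + (53/54)x³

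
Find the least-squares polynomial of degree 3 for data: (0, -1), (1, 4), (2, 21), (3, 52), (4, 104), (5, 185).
-155/126 + (329/108)x + (485/252)x² + (53/54)x³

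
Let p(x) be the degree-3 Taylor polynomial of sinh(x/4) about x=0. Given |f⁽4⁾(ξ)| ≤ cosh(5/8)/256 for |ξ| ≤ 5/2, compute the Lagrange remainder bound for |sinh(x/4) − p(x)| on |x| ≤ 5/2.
625*cosh(5/8)/98304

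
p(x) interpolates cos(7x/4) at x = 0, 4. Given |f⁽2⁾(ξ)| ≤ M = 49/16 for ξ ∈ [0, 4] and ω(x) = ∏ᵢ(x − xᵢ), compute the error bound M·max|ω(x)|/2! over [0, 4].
49/8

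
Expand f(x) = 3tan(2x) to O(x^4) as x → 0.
6*x + 8*x**3 + O(x**4)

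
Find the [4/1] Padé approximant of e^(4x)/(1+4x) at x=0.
(1696*x**4/135 + 448*x**3/45 + 8*x**2 + 176*x/45 + 1)/(176*x/45 + 1)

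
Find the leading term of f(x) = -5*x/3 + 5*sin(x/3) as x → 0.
-5*x**3/162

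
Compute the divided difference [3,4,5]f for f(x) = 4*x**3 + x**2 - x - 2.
49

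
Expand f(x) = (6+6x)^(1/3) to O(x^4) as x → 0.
6**(1/3) + 6**(1/3)*x/3 - 6**(1/3)*x**2/9 + 5*6**(1/3)*x**3/81 + O(x**4)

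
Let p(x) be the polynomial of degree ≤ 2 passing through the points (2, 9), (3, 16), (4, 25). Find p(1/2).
9/4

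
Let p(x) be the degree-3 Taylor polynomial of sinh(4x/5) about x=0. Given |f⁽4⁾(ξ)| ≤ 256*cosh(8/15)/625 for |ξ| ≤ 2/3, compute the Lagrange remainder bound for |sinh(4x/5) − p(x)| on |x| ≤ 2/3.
512*cosh(8/15)/151875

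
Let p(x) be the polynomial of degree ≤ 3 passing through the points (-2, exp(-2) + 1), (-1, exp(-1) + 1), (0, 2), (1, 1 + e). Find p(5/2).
(-35 + 135*e + (-173 + 105*e)*exp(2))*exp(-2)/16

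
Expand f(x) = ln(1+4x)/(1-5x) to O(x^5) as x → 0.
4*x + 12*x**2 + 244*x**3/3 + 1028*x**4/3 + O(x**5)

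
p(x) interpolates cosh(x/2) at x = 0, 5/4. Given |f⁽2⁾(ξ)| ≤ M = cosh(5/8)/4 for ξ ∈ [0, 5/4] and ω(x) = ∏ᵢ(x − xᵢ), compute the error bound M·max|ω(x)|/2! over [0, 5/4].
25*cosh(5/8)/512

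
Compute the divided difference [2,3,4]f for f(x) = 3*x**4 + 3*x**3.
192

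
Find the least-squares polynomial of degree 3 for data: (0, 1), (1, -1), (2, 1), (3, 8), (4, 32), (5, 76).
107/126 + (7/108)x + (-599/252)x² + (29/27)x³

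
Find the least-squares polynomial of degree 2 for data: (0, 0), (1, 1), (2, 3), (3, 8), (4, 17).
11/35 + (-93/70)x + (19/14)x²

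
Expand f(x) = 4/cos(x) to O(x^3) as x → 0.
4 + 2*x**2 + O(x**3)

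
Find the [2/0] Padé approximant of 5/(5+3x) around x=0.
9*x**2/25 - 3*x/5 + 1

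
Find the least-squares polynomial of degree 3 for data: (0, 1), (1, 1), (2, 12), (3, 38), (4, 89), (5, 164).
10/9 + (-1567/378)x + (745/252)x² + (95/108)x³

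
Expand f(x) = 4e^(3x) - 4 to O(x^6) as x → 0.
12*x + 18*x**2 + 18*x**3 + 27*x**4/2 + 81*x**5/10 + O(x**6)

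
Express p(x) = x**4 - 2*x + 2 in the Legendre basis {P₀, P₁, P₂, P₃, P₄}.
(11/5)P₀ + (-2)P₁ + (4/7)P₂ + (8/35)P₄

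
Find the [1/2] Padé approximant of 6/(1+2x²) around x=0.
6/(2*x**2 + 1)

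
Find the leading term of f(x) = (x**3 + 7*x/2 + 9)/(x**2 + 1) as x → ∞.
x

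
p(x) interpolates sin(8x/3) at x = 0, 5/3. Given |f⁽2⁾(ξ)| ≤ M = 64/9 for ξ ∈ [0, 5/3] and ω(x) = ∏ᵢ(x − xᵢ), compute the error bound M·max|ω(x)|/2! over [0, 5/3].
200/81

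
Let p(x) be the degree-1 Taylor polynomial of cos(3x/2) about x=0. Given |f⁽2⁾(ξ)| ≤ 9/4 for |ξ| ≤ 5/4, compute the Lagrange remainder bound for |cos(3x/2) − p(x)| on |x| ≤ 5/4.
225/128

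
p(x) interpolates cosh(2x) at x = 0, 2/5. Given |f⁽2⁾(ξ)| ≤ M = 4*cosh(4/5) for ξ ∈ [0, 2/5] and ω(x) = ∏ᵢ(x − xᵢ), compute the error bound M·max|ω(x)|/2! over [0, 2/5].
2*cosh(4/5)/25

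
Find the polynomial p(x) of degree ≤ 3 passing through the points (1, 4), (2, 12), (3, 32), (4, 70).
x**3 + x + 2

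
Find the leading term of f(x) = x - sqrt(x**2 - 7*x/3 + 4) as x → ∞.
7/6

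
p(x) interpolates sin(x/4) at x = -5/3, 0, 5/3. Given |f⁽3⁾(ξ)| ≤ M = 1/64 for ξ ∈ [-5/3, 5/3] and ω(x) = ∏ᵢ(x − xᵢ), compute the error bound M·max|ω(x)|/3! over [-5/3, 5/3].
125*sqrt(3)/46656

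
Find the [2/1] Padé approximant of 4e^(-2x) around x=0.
(8*x**2/3 - 16*x/3 + 4)/(2*x/3 + 1)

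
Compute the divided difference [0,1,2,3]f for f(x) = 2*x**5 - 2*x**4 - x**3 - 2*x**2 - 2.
37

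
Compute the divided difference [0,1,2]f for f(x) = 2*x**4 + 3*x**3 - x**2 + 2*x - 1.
22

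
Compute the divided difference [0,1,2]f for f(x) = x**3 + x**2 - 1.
4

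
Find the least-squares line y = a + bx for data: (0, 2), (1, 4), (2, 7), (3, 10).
a = 17/10, b = 27/10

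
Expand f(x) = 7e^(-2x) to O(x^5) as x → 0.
7 - 14*x + 14*x**2 - 28*x**3/3 + 14*x**4/3 + O(x**5)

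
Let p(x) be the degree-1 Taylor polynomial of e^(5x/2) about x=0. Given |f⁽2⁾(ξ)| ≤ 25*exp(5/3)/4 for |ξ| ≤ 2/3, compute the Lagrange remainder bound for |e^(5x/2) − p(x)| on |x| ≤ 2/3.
25*exp(5/3)/18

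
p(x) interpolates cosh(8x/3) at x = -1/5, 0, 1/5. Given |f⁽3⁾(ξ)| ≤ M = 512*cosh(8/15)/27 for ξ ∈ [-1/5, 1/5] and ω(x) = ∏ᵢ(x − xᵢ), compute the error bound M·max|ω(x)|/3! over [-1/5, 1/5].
512*sqrt(3)*cosh(8/15)/91125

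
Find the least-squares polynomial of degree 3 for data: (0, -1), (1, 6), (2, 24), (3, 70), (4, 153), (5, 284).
-47/63 + (1115/378)x + (125/126)x² + (53/27)x³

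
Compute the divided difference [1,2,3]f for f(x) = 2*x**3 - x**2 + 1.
11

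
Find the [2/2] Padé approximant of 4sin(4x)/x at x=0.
(16 - 448*x**2/15)/(4*x**2/5 + 1)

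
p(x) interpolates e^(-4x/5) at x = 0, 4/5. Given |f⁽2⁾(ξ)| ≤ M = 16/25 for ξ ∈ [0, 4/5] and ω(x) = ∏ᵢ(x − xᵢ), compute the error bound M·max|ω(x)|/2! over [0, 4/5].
32/625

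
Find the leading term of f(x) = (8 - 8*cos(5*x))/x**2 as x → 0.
100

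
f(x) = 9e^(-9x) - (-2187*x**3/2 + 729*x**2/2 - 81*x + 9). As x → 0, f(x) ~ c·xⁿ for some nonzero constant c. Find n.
4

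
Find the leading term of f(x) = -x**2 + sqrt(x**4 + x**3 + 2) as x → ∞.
x/2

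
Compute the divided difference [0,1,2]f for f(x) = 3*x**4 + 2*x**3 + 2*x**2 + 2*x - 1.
29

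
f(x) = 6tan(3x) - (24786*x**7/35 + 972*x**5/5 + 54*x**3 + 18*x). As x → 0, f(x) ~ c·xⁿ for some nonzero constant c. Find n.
9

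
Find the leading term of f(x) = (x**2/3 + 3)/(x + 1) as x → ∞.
x/3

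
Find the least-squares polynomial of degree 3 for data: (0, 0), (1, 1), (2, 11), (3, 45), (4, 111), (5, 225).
1/42 + (-31/252)x + (-47/42)x² + (73/36)x³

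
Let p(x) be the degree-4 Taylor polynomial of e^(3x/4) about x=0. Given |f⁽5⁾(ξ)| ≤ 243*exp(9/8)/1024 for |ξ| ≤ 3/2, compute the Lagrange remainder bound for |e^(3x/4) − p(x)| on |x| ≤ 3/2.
19683*exp(9/8)/1310720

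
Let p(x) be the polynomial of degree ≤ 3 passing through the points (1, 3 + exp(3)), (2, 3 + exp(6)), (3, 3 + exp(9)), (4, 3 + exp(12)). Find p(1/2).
-5*exp(12)/16 - 35*exp(6)/16 + 3 + 35*exp(3)/16 + 21*exp(9)/16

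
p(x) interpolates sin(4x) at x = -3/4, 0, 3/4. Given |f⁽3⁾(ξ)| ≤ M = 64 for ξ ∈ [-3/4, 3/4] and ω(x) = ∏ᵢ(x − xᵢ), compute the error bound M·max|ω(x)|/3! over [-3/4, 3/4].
sqrt(3)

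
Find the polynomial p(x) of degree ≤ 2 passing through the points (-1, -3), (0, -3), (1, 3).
3*x**2 + 3*x - 3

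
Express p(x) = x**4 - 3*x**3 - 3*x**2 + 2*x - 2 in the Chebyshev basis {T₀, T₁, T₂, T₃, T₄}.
(-25/8)T₀ + (-1/4)T₁ - T₂ + (-3/4)T₃ + (1/8)T₄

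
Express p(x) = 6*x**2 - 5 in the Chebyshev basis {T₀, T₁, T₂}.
(-2)T₀ + (3)T₂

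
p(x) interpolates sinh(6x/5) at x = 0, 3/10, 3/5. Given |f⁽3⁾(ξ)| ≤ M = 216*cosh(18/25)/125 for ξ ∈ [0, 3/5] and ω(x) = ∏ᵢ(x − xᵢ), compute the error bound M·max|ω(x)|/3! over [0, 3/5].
27*sqrt(3)*cosh(18/25)/15625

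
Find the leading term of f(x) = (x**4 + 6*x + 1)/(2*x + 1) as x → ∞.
x**3/2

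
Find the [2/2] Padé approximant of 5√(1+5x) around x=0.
(625*x**2/16 + 125*x/4 + 5)/(25*x**2/16 + 15*x/4 + 1)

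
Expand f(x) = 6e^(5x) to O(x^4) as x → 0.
6 + 30*x + 75*x**2 + 125*x**3 + O(x**4)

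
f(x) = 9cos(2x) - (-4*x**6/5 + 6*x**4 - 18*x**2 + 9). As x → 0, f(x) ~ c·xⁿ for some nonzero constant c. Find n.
8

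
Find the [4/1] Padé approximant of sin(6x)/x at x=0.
324*x**4/5 - 36*x**2 + 6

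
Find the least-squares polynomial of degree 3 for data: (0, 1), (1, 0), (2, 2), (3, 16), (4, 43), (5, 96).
59/63 + (-155/378)x + (-100/63)x² + (59/54)x³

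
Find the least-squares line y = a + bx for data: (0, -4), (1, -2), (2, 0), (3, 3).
a = -21/5, b = 23/10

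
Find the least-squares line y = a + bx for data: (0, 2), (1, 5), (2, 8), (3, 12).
a = 9/5, b = 33/10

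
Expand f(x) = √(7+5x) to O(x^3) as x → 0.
sqrt(7) + 5*sqrt(7)*x/14 - 25*sqrt(7)*x**2/392 + O(x**3)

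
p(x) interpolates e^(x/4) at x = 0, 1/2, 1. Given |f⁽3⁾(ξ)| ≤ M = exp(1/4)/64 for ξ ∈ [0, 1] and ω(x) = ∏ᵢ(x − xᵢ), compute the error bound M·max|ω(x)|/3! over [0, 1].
sqrt(3)*exp(1/4)/13824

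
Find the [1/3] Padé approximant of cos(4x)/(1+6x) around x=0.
(1 - 10*x/9)/(352*x**3/9 + 4*x**2/3 + 44*x/9 + 1)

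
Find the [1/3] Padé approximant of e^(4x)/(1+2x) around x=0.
(2*x + 1)/(16*x**3/3 - 4*x**2 + 1)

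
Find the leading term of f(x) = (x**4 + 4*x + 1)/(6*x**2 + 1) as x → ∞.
x**2/6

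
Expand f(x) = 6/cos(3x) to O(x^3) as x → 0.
6 + 27*x**2 + O(x**3)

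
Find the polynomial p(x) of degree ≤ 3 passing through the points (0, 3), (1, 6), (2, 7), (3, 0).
-x**3 + 2*x**2 + 2*x + 3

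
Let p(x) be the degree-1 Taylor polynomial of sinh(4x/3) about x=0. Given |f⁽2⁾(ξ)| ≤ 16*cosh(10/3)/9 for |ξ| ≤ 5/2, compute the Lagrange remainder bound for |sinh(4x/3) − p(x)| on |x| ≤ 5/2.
50*cosh(10/3)/9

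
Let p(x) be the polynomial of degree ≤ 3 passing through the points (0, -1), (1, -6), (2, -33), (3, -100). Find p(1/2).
-15/8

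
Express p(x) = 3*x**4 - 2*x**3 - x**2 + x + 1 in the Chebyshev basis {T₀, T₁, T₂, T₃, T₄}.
(13/8)T₀ + (-1/2)T₁ + T₂ + (-1/2)T₃ + (3/8)T₄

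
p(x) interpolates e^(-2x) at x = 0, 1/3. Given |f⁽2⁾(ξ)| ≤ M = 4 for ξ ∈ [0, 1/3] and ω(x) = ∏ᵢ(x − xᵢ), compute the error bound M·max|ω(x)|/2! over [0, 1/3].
1/18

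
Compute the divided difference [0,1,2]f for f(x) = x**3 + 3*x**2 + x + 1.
6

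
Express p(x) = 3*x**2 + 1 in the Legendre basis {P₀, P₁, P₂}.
(2)P₀ + (2)P₂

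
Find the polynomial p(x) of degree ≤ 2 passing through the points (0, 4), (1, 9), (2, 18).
2*x**2 + 3*x + 4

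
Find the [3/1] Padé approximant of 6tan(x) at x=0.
2*x*(x**2 + 3)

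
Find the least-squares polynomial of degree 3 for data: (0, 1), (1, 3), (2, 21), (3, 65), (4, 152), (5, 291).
41/42 + (-263/252)x + (47/42)x² + (77/36)x³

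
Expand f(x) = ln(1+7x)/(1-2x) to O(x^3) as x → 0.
7*x - 21*x**2/2 + O(x**3)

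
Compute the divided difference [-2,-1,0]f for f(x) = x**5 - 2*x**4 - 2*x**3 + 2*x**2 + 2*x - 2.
-21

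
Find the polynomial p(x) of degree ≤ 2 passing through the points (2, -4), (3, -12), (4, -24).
-2*x**2 + 2*x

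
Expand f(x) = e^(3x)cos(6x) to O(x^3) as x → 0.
1 + 3*x - 27*x**2/2 + O(x**3)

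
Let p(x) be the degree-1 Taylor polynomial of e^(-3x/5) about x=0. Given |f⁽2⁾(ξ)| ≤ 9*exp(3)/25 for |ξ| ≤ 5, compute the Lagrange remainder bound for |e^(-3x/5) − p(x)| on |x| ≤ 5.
9*exp(3)/2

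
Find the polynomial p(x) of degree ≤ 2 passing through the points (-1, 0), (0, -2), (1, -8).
-2*x**2 - 4*x - 2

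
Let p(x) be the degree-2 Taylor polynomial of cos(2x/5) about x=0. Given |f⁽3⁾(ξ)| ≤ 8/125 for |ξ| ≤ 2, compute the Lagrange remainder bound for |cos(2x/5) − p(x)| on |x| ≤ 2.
32/375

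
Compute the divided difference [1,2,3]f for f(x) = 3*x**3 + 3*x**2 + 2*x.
21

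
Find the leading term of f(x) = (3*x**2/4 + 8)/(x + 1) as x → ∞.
3*x/4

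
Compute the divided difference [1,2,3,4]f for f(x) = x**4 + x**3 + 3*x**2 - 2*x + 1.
11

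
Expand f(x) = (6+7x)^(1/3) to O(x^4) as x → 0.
6**(1/3) + 7*6**(1/3)*x/18 - 49*6**(1/3)*x**2/324 + 1715*6**(1/3)*x**3/17496 + O(x**4)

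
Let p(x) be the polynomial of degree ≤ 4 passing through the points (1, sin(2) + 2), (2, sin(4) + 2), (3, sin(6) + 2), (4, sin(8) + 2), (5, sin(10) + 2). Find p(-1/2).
-385*sin(8)/32 + 1485*sin(6)/64 + 315*sin(10)/128 + 2 + 1155*sin(2)/128 - 693*sin(4)/32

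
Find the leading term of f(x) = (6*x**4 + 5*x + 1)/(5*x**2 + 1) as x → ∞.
6*x**2/5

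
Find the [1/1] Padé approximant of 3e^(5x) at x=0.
(15*x/2 + 3)/(1 - 5*x/2)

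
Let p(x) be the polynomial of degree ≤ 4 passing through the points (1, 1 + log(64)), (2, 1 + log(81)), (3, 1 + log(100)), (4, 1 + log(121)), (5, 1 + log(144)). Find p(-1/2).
1 + log(184467440737095516160000000000000000000000000000000000000000000000*11**(15/16)*2**(25/64)*3**(19/64)*5**(13/32)/144131868228680264311915617571207068008843326205168934565717750659)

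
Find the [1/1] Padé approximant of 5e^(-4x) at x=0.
(5 - 10*x)/(2*x + 1)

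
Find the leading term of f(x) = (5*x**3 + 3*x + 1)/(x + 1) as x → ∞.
5*x**2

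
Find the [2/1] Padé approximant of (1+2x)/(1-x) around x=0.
(2*x + 1)/(1 - x)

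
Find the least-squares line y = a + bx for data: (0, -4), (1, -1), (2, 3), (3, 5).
a = -39/10, b = 31/10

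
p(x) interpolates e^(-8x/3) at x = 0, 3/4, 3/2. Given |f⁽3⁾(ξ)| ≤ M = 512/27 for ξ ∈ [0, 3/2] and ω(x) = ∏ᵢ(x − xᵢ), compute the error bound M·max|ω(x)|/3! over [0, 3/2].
8*sqrt(3)/27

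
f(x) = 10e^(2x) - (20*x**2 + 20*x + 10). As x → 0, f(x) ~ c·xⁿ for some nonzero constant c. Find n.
3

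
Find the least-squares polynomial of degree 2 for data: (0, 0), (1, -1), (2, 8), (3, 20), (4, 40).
-13/35 + (-193/70)x + (45/14)x²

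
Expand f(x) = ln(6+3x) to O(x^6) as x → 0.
log(6) + x/2 - x**2/8 + x**3/24 - x**4/64 + x**5/160 + O(x**6)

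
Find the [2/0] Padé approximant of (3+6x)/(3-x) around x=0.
7*x**2/9 + 7*x/3 + 1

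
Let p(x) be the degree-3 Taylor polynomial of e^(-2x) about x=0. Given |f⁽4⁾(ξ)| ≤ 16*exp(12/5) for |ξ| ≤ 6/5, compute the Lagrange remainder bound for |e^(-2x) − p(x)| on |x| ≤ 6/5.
864*exp(12/5)/625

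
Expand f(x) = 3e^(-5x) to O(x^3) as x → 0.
3 - 15*x + 75*x**2/2 + O(x**3)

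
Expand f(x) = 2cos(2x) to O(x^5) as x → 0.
2 - 4*x**2 + 4*x**4/3 + O(x**5)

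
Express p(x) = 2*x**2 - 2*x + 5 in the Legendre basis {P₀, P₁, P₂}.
(17/3)P₀ + (-2)P₁ + (4/3)P₂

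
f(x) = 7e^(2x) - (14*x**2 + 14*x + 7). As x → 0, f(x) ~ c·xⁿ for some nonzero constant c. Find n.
3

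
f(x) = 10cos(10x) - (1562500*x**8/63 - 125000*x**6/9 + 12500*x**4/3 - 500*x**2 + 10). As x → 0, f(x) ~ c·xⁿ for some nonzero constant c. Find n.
10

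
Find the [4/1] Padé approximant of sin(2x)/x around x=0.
4*x**4/15 - 4*x**2/3 + 2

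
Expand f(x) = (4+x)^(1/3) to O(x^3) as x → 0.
2**(2/3) + 2**(2/3)*x/12 - 2**(2/3)*x**2/144 + O(x**3)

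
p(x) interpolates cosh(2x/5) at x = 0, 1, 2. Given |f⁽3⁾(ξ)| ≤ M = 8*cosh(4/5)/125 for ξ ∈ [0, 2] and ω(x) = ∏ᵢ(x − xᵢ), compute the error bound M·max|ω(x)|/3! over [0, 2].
8*sqrt(3)*cosh(4/5)/3375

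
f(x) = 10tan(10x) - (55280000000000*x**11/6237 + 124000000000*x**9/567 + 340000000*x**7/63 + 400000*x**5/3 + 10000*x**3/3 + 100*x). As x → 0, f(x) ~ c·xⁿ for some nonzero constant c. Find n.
13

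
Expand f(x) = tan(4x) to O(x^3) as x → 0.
4*x + O(x**3)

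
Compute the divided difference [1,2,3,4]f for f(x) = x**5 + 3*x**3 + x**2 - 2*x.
68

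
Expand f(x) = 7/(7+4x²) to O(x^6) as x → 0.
1 - 4*x**2/7 + 16*x**4/49 + O(x**6)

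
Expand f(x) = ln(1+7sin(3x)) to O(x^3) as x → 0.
21*x - 441*x**2/2 + O(x**3)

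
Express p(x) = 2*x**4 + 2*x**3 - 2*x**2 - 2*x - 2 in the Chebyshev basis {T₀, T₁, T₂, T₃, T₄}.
(-9/4)T₀ + (-1/2)T₁ + (1/2)T₃ + (1/4)T₄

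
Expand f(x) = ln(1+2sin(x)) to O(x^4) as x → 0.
2*x - 2*x**2 + 7*x**3/3 + O(x**4)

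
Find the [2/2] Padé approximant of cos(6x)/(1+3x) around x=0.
(-12*x**2 - x + 1)/(3*x**2 + 2*x + 1)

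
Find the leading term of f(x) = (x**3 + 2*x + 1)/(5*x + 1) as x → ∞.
x**2/5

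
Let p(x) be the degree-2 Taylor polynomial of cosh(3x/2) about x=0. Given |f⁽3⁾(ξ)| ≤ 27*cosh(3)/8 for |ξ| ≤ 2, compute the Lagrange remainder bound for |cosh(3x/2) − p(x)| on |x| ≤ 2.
9*cosh(3)/2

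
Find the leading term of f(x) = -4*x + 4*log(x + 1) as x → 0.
-2*x**2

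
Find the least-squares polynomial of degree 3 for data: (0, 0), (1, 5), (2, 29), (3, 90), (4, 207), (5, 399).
-5/126 + (1595/756)x + (-4/63)x² + (337/108)x³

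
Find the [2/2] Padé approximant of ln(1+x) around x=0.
x*(x + 2)/(2*(x**2/6 + x + 1))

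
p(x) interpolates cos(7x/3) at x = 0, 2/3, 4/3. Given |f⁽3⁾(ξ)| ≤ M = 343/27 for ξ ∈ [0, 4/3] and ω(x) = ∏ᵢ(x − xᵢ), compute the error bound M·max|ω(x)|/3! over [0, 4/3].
2744*sqrt(3)/19683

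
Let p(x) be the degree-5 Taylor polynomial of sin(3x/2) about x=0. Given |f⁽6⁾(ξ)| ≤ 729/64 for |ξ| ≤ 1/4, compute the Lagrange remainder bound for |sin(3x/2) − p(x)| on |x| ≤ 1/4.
81/20971520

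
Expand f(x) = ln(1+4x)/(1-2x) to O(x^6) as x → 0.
4*x + 64*x**3/3 - 64*x**4/3 + 2432*x**5/15 + O(x**6)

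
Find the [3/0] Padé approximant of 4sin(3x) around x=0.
-18*x**3 + 12*x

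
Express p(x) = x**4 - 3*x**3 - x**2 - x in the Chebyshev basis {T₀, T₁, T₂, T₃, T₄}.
(-1/8)T₀ + (-13/4)T₁ + (-3/4)T₃ + (1/8)T₄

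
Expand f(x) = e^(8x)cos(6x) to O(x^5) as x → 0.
1 + 8*x + 14*x**2 - 176*x**3/3 - 1054*x**4/3 + O(x**5)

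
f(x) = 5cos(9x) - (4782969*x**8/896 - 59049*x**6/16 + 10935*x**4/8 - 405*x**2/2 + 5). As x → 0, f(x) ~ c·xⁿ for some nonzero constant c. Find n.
10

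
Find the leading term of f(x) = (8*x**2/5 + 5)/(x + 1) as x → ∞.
8*x/5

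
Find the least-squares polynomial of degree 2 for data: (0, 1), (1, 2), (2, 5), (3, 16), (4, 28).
38/35 + (-62/35)x + (15/7)x²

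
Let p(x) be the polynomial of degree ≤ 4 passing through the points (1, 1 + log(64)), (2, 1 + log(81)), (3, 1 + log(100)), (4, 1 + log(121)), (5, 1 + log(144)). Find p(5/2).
1 + log(30*11**(11/16)*2**(17/64)*3**(59/64)*5**(13/32)/11)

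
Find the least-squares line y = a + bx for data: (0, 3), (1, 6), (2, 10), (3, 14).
a = 27/10, b = 37/10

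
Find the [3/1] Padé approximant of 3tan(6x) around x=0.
216*x**3 + 18*x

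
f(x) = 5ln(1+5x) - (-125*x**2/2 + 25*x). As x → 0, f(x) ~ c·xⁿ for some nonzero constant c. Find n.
3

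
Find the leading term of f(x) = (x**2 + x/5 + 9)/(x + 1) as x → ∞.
x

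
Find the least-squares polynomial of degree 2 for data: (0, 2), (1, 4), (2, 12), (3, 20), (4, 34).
64/35 + (8/7)x + (12/7)x²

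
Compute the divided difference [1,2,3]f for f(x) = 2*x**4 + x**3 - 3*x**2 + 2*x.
53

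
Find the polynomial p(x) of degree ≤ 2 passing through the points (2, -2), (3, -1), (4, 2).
x**2 - 4*x + 2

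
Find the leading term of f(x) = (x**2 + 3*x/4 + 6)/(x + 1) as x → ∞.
x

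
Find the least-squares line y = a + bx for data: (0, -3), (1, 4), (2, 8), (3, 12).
a = -21/10, b = 49/10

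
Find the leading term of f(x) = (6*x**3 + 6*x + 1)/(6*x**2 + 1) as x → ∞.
x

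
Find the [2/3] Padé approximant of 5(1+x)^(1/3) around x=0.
(35*x**2/18 + 20*x/3 + 5)/(-x**3/162 + x**2/6 + x + 1)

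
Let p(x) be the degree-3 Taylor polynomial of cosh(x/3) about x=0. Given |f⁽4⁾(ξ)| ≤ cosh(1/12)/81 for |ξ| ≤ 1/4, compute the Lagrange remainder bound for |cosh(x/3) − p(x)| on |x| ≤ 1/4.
cosh(1/12)/497664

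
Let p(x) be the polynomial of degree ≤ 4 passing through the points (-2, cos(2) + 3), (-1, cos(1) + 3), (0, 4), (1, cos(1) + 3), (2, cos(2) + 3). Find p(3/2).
15*cos(2)/64 + 21*cos(1)/16 + 157/64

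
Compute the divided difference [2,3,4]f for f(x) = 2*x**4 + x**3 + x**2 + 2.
120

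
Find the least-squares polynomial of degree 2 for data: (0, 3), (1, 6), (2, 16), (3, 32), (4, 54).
101/35 + (8/35)x + (22/7)x²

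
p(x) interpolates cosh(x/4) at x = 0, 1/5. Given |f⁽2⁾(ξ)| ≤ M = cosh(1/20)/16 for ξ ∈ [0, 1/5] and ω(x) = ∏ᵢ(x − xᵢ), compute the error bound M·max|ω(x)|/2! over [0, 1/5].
cosh(1/20)/3200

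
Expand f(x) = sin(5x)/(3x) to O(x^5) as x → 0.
5/3 - 125*x**2/18 + 625*x**4/72 + O(x**5)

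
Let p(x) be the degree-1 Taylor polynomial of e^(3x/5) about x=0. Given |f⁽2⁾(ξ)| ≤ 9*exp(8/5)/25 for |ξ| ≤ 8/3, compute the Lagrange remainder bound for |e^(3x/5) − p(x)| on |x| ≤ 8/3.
32*exp(8/5)/25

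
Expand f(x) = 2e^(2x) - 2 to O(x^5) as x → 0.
4*x + 4*x**2 + 8*x**3/3 + 4*x**4/3 + O(x**5)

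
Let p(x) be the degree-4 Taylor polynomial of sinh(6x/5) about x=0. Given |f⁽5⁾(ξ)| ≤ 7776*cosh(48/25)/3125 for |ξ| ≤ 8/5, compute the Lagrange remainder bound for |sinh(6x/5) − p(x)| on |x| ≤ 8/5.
10616832*cosh(48/25)/48828125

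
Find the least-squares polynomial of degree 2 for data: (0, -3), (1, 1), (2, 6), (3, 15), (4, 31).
-12/5 + (1/5)x + (2)x²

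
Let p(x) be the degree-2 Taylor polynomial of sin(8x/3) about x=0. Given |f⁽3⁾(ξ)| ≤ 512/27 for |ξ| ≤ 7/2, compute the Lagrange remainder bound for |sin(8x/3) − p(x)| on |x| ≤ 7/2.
10976/81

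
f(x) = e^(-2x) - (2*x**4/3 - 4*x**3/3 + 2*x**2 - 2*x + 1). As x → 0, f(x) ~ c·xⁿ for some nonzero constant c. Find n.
5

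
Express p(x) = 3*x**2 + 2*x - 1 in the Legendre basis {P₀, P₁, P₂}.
(2)P₁ + (2)P₂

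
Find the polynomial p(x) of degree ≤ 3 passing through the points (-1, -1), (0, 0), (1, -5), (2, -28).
-2*x**3 - 3*x**2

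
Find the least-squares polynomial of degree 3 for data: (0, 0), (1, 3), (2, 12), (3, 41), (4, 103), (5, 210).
1/14 + (313/84)x + (-89/28)x² + (13/6)x³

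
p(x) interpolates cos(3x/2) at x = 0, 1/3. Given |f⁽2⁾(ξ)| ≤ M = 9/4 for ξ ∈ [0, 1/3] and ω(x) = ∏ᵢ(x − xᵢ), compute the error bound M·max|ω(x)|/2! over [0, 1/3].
1/32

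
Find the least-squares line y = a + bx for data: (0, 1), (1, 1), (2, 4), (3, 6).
a = 3/10, b = 9/5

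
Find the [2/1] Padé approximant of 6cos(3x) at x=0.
6 - 27*x**2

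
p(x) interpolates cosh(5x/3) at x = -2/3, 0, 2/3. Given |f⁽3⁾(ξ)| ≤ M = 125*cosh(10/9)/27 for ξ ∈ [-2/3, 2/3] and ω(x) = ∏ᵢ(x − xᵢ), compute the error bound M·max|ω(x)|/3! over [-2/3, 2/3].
1000*sqrt(3)*cosh(10/9)/19683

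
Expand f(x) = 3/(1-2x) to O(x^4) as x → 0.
3 + 6*x + 12*x**2 + 24*x**3 + O(x**4)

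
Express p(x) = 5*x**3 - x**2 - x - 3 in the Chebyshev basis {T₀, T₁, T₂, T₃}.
(-7/2)T₀ + (11/4)T₁ + (-1/2)T₂ + (5/4)T₃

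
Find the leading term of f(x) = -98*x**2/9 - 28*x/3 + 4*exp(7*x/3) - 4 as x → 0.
686*x**3/81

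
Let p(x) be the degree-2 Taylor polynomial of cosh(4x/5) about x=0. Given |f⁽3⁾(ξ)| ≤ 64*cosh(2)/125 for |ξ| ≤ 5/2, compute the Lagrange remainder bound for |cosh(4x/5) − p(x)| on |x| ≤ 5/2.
4*cosh(2)/3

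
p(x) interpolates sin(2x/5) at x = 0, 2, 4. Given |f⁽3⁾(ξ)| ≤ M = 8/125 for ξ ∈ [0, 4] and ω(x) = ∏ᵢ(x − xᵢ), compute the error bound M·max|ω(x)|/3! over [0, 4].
64*sqrt(3)/3375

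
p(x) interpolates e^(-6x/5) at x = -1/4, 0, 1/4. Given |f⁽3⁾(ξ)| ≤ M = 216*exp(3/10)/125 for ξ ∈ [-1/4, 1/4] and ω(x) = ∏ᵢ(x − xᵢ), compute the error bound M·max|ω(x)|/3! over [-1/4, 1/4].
sqrt(3)*exp(3/10)/1000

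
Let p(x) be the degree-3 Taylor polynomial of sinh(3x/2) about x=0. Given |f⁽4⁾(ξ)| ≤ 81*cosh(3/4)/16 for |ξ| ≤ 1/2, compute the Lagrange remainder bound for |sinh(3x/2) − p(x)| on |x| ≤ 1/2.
27*cosh(3/4)/2048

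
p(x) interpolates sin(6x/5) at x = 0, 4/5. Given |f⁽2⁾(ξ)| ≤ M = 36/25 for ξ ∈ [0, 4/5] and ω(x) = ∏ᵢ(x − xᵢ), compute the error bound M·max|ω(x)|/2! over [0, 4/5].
72/625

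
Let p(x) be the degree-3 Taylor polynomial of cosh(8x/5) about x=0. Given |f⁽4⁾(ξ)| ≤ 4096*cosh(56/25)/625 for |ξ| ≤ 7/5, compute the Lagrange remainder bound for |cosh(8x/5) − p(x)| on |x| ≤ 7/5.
1229312*cosh(56/25)/1171875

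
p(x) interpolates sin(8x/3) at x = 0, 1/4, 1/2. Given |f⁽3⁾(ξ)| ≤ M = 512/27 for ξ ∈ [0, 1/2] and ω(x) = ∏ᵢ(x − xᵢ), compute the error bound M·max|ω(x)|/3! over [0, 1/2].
8*sqrt(3)/729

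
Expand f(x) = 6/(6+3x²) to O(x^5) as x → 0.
1 - x**2/2 + x**4/4 + O(x**5)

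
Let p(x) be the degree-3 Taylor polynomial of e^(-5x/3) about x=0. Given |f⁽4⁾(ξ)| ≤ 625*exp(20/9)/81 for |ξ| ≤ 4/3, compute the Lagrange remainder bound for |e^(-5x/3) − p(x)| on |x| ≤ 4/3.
20000*exp(20/9)/19683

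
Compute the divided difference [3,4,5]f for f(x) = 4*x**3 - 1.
48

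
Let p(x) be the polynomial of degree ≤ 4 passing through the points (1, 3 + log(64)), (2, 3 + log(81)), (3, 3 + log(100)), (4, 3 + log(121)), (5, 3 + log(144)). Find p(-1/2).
3 + log(184467440737095516160000000000000000000000000000000000000000000000*11**(15/16)*2**(25/64)*3**(19/64)*5**(13/32)/144131868228680264311915617571207068008843326205168934565717750659)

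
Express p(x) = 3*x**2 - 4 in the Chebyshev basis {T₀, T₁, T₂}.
(-5/2)T₀ + (3/2)T₂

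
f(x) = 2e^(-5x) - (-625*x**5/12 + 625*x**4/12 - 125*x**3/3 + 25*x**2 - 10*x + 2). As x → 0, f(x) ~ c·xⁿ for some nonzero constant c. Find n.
6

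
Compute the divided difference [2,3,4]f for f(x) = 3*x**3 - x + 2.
27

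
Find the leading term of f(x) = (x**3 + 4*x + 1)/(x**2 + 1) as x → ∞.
x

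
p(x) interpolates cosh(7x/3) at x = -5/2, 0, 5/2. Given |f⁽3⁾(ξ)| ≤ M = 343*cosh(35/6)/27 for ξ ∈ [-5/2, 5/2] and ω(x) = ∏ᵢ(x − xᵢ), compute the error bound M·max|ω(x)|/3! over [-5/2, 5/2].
42875*sqrt(3)*cosh(35/6)/5832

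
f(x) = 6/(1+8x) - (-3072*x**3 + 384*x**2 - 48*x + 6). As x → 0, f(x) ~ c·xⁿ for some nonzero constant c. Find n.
4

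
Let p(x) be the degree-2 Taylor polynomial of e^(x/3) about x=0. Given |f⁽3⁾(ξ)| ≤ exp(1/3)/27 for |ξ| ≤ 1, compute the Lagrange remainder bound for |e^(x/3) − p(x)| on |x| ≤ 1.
exp(1/3)/162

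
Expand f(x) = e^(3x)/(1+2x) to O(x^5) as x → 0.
1 + x + 5*x**2/2 - x**3/2 + 35*x**4/8 + O(x**5)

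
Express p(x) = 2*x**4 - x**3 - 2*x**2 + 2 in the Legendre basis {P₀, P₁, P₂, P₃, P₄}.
(26/15)P₀ + (-3/5)P₁ + (-4/21)P₂ + (-2/5)P₃ + (16/35)P₄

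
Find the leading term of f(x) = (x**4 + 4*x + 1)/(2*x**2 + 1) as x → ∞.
x**2/2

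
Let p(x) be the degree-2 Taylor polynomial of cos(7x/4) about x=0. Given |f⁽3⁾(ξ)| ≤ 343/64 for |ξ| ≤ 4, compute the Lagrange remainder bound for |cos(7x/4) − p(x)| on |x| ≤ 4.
343/6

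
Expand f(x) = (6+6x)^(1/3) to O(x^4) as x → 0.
6**(1/3) + 6**(1/3)*x/3 - 6**(1/3)*x**2/9 + 5*6**(1/3)*x**3/81 + O(x**4)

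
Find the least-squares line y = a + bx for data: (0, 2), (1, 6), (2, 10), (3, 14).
a = 2, b = 4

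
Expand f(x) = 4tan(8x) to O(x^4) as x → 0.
32*x + 2048*x**3/3 + O(x**4)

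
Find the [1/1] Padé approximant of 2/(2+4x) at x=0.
1/(2*x + 1)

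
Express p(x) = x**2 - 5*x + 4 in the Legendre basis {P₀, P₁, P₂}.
(13/3)P₀ + (-5)P₁ + (2/3)P₂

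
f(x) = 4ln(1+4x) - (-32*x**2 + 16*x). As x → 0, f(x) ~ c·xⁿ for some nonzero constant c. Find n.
3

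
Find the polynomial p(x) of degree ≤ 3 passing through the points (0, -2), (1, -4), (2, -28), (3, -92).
-3*x**3 - 2*x**2 + 3*x - 2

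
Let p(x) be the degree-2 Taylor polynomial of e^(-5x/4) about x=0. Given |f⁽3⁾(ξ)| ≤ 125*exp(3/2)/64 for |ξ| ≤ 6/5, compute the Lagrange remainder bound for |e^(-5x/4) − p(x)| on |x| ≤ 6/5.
9*exp(3/2)/16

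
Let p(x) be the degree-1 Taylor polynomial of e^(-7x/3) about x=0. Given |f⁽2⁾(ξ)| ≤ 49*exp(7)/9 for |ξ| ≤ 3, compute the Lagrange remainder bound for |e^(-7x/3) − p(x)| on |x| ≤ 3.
49*exp(7)/2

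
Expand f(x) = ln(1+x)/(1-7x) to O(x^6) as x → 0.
x + 13*x**2/2 + 275*x**3/6 + 3847*x**4/12 + 134657*x**5/60 + O(x**6)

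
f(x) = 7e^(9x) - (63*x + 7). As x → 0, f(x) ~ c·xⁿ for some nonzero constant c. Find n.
2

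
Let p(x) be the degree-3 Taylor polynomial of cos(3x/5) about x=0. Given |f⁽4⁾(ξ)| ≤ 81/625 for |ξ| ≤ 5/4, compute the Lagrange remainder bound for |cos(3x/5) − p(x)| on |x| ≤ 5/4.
27/2048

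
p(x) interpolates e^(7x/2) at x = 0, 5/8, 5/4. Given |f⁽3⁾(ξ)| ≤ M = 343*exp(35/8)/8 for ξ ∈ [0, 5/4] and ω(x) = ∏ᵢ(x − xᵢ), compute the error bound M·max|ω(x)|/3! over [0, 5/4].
42875*sqrt(3)*exp(35/8)/110592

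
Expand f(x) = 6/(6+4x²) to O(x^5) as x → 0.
1 - 2*x**2/3 + 4*x**4/9 + O(x**5)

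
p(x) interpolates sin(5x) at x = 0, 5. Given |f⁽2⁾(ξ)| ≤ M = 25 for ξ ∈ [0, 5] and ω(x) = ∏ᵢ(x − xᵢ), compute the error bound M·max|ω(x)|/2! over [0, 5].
625/8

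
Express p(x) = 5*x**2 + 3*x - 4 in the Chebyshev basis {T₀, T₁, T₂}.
(-3/2)T₀ + (3)T₁ + (5/2)T₂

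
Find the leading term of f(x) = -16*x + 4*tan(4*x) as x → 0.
256*x**3/3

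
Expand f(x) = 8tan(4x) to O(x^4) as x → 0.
32*x + 512*x**3/3 + O(x**4)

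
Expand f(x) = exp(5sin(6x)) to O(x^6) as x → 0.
1 + 30*x + 450*x**2 + 4320*x**3 + 28350*x**4 + 121824*x**5 + O(x**6)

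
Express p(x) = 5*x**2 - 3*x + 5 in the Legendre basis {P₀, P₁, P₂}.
(20/3)P₀ + (-3)P₁ + (10/3)P₂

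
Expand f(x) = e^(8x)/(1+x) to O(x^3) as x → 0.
1 + 7*x + 25*x**2 + O(x**3)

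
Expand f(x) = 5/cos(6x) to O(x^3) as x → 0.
5 + 90*x**2 + O(x**3)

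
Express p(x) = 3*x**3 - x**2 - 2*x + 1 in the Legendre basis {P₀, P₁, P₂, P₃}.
(2/3)P₀ + (-1/5)P₁ + (-2/3)P₂ + (6/5)P₃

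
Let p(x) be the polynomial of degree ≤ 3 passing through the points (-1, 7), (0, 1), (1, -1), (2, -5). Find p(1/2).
-1/8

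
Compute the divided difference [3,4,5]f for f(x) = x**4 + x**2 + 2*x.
98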